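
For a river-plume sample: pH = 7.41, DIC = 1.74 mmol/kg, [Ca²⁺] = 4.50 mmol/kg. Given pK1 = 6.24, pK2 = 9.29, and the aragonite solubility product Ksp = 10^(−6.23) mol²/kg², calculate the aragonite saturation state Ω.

α₂ = 1 / (1 + [H⁺]/K2 + [H⁺]²/(K1K2)) = 1 / (1 + 10^+1.88 + 10^+0.71)
   = 1 / (1 + 75.858 + 5.1286) = 1/81.986 = 0.01220
[CO3²⁻] = α₂ × DIC = 0.01220 × 1.74 = 0.02122 mmol/kg
Ksp = 10^(−6.23) = 5.888×10^-7
Ω = [Ca²⁺][CO3²⁻]/Ksp = (4.50×10^-3)(2.122×10^-5) / 5.888×10^-7 = 0.162

Ω = 0.162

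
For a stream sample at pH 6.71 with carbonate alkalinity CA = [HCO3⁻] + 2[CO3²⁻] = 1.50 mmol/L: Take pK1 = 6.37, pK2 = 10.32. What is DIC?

CA = [HCO3⁻] + 2[CO3²⁻] = (α₁ + 2α₂)·DIC
At pH 6.71: [H⁺]/K1 = 10^-0.34 = 0.45709, K2/[H⁺] = 10^-3.61 = 0.00024547
α₁ = 1/(1 + 0.45709 + 0.00024547) = 1/1.4573 = 0.6862; α₂ = α₁·K2/[H⁺] = 0.0001684
α₁ + 2α₂ = 0.6865
DIC = CA / (α₁ + 2α₂) = 1.50 / 0.6865 = 2.18 mmol/L

DIC = 2.18 mmol/L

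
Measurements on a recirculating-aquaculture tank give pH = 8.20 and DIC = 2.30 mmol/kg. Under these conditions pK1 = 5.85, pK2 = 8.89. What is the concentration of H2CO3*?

α₀ = 1 / (1 + K1/[H⁺] + K1K2/[H⁺]²) = 1 / (1 + 10^+2.35 + 10^+1.66)
   = 1 / (1 + 223.87 + 45.709) = 1/270.58 = 0.003696
[CO2*] = α₀ × DIC = 0.003696 × 2.30 = 0.00850 mmol/kg = 8.50 μmol/kg

[CO2*] = 8.50 μmol/kg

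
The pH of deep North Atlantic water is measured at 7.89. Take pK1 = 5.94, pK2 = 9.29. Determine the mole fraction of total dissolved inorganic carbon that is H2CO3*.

α₀ = 0.0107

α₀ = 1 / (1 + K1/[H⁺] + K1K2/[H⁺]²) = 1 / (1 + 10^+1.95 + 10^+0.55)
   = 1 / (1 + 89.125 + 3.5481) = 1/93.673 = 0.01068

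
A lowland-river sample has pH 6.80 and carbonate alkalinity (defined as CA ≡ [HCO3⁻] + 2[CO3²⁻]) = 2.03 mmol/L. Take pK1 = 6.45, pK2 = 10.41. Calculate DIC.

DIC = 2.94 mmol/L

CA = [HCO3⁻] + 2[CO3²⁻] = (α₁ + 2α₂)·DIC
At pH 6.80: [H⁺]/K1 = 10^-0.35 = 0.44668, K2/[H⁺] = 10^-3.61 = 0.00024547
α₁ = 1/(1 + 0.44668 + 0.00024547) = 1/1.4469 = 0.6911; α₂ = α₁·K2/[H⁺] = 0.0001696
α₁ + 2α₂ = 0.6915
DIC = CA / (α₁ + 2α₂) = 2.03 / 0.6915 = 2.94 mmol/L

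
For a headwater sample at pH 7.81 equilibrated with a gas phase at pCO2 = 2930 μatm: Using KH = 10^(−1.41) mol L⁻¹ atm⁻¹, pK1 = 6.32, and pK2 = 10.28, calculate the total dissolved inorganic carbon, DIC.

DIC = 3.65 mmol/L

[CO2*] = KH · pCO2 = 10^(−1.41) × 2930×10^-6 = 1.140×10^-4 mol/L
α₀ = 1/(1 + K1/[H⁺] + K1K2/[H⁺]²) = 1/(1 + 10^+1.49 + 10^-0.98) = 0.03124
DIC = [CO2*]/α₀ = 1.140×10^-4 / 0.03124 = 3.65 mmol/L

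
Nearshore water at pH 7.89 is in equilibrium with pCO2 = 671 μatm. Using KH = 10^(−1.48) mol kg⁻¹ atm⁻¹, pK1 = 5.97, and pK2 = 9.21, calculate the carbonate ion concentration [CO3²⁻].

[CO2*] = KH · pCO2 = 10^(−1.48) × 671×10^-6 = 2.222×10^-5 mol/kg
α₀ = 1/(1 + K1/[H⁺] + K1K2/[H⁺]²) = 1/(1 + 10^+1.92 + 10^+0.60) = 0.01134
DIC = [CO2*]/α₀ = 2.222×10^-5 / 0.01134 = 1.959 mmol/kg
[CO3²⁻] = α₂·DIC; α₂ = 0.04516, so [CO3²⁻] = 0.04516 × 1.959 = 0.0885 mmol/kg

[CO3²⁻] = 0.0885 mmol/kg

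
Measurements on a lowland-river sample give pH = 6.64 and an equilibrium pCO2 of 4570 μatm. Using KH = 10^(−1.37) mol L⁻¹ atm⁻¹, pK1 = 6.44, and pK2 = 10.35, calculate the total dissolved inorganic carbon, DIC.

[CO2*] = KH · pCO2 = 10^(−1.37) × 4570×10^-6 = 1.949×10^-4 mol/L
α₀ = 1/(1 + K1/[H⁺] + K1K2/[H⁺]²) = 1/(1 + 10^+0.20 + 10^-3.51) = 0.3868
DIC = [CO2*]/α₀ = 1.949×10^-4 / 0.3868 = 0.504 mmol/L

DIC = 0.504 mmol/L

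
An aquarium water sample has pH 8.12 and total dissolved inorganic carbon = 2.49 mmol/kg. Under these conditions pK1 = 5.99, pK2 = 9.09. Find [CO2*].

[CO2*] = 16.6 μmol/kg

α₀ = 1 / (1 + K1/[H⁺] + K1K2/[H⁺]²) = 1 / (1 + 10^+2.13 + 10^+1.16)
   = 1 / (1 + 134.90 + 14.454) = 1/150.35 = 0.006651
[CO2*] = α₀ × DIC = 0.006651 × 2.49 = 0.0166 mmol/kg = 16.6 μmol/kg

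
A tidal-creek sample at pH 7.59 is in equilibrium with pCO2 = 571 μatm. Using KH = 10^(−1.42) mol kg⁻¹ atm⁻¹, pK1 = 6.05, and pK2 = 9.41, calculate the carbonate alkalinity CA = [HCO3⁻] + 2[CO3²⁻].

[CO2*] = KH · pCO2 = 10^(−1.42) × 571×10^-6 = 2.171×10^-5 mol/kg
α₀ = 1/(1 + K1/[H⁺] + K1K2/[H⁺]²) = 1/(1 + 10^+1.54 + 10^-0.28) = 0.02763
DIC = [CO2*]/α₀ = 2.171×10^-5 / 0.02763 = 0.7858 mmol/kg
CA = (α₁ + 2α₂)·DIC = (0.9579 + 2×0.01450) × 0.7858 = 0.776 mmol/kg

CA = 0.776 mmol/kg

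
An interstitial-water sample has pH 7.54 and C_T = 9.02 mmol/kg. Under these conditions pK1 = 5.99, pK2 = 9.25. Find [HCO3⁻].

[HCO3⁻] = 8.61 mmol/kg

α₁ = 1 / (1 + [H⁺]/K1 + K2/[H⁺]) = 1 / (1 + 10^-1.55 + 10^-1.71)
   = 1 / (1 + 0.028184 + 0.019498) = 1/1.0477 = 0.9545
[HCO3⁻] = α₁ × DIC = 0.9545 × 9.02 = 8.61 mmol/kg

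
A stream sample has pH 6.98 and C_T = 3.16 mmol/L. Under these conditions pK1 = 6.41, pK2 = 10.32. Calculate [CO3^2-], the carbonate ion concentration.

α₂ = 1 / (1 + [H⁺]/K2 + [H⁺]²/(K1K2)) = 1 / (1 + 10^+3.34 + 10^+2.77)
   = 1 / (1 + 2187.8 + 588.84) = 1/2777.6 = 0.0003600
[CO3²⁻] = α₂ × DIC = 0.0003600 × 3.16 = 0.00114 mmol/L = 1.14 μmol/L

[CO3²⁻] = 1.14 μmol/L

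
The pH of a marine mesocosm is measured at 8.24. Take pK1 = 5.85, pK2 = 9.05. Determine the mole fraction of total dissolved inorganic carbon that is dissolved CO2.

α₀ = 1 / (1 + K1/[H⁺] + K1K2/[H⁺]²) = 1 / (1 + 10^+2.39 + 10^+1.58)
   = 1 / (1 + 245.47 + 38.019) = 1/284.49 = 0.003515

α₀ = 0.00352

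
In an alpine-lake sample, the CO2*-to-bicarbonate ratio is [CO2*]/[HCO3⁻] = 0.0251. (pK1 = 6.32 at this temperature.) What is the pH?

From K1 = [H⁺][HCO3⁻]/[CO2*]:  pH = pK1 − log₁₀([CO2*]/[HCO3⁻])
log₁₀(0.0251) = -1.600
pH = 6.32 − (-1.600) = 7.92

pH = 7.92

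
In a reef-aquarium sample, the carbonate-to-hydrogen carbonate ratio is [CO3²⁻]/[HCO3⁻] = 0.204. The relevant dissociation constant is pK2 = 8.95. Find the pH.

pH = 8.26

From K2 = [H⁺][CO3²⁻]/[HCO3⁻]:  pH = pK2 + log₁₀([CO3²⁻]/[HCO3⁻])
log₁₀(0.204) = -0.690
pH = 8.95 + (-0.690) = 8.26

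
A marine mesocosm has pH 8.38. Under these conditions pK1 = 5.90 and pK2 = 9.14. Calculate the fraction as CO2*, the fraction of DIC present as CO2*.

α₀ = 1 / (1 + K1/[H⁺] + K1K2/[H⁺]²) = 1 / (1 + 10^+2.48 + 10^+1.72)
   = 1 / (1 + 302.00 + 52.481) = 1/355.48 = 0.002813

α₀ = 0.00281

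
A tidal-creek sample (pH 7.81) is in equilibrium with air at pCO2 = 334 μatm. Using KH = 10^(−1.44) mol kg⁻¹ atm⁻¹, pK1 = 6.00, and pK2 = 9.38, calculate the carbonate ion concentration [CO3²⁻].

[CO3²⁻] = 0.0211 mmol/kg

[CO2*] = KH · pCO2 = 10^(−1.44) × 334×10^-6 = 1.213×10^-5 mol/kg
α₀ = 1/(1 + K1/[H⁺] + K1K2/[H⁺]²) = 1/(1 + 10^+1.81 + 10^+0.24) = 0.01486
DIC = [CO2*]/α₀ = 1.213×10^-5 / 0.01486 = 0.8162 mmol/kg
[CO3²⁻] = α₂·DIC; α₂ = 0.02582, so [CO3²⁻] = 0.02582 × 0.8162 = 0.0211 mmol/kg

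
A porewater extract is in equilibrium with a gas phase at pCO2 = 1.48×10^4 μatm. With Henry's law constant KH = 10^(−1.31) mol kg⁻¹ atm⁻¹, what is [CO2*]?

[CO2*] = 725 μmol/kg

KH = 10^(−1.31) = 4.898×10^-2 mol kg⁻¹ atm⁻¹
[CO2*] = KH · pCO2 = 4.898×10^-2 × 1.48×10^4×10^-6 atm = 7.25×10^-4 mol/kg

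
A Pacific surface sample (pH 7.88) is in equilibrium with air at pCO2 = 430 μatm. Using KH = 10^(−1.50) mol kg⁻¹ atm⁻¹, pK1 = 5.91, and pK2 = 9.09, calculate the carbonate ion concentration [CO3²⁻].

[CO2*] = KH · pCO2 = 10^(−1.50) × 430×10^-6 = 1.360×10^-5 mol/kg
α₀ = 1/(1 + K1/[H⁺] + K1K2/[H⁺]²) = 1/(1 + 10^+1.97 + 10^+0.76) = 0.009992
DIC = [CO2*]/α₀ = 1.360×10^-5 / 0.009992 = 1.361 mmol/kg
[CO3²⁻] = α₂·DIC; α₂ = 0.05750, so [CO3²⁻] = 0.05750 × 1.361 = 0.0782 mmol/kg

[CO3²⁻] = 0.0782 mmol/kg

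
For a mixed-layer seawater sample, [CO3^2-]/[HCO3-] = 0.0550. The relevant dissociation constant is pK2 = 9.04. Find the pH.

From K2 = [H⁺][CO3^2-]/[HCO3-]:  pH = pK2 + log₁₀([CO3^2-]/[HCO3-])
log₁₀(0.0550) = -1.260
pH = 9.04 + (-1.260) = 7.78

pH = 7.78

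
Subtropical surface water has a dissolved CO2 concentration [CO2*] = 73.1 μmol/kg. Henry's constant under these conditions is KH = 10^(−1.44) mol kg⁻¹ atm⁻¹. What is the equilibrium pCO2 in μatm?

KH = 10^(−1.44) = 3.631×10^-2 mol kg⁻¹ atm⁻¹
pCO2 = [CO2*]/KH = 73.1×10^-6 / 3.631×10^-2 = 2.01×10^-3 atm = 2010 μatm

pCO2 = 2010 μatm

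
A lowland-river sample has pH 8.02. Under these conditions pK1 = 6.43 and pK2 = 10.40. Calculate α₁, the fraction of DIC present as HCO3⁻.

α₁ = 1 / (1 + [H⁺]/K1 + K2/[H⁺]) = 1 / (1 + 10^-1.59 + 10^-2.38)
   = 1 / (1 + 0.025704 + 0.0041687) = 1/1.0299 = 0.9710

α₁ = 0.971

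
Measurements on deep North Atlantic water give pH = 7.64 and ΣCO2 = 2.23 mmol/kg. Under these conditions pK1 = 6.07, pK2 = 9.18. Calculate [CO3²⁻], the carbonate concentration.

α₂ = 1 / (1 + [H⁺]/K2 + [H⁺]²/(K1K2)) = 1 / (1 + 10^+1.54 + 10^-0.03)
   = 1 / (1 + 34.674 + 0.93325) = 1/36.607 = 0.02732
[CO3²⁻] = α₂ × DIC = 0.02732 × 2.23 = 0.0609 mmol/kg

[CO3²⁻] = 0.0609 mmol/kg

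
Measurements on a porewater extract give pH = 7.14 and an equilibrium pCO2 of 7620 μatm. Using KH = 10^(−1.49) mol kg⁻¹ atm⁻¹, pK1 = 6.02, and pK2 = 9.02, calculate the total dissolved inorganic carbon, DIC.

DIC = 3.54 mmol/kg

[CO2*] = KH · pCO2 = 10^(−1.49) × 7620×10^-6 = 2.466×10^-4 mol/kg
α₀ = 1/(1 + K1/[H⁺] + K1K2/[H⁺]²) = 1/(1 + 10^+1.12 + 10^-0.76) = 0.06966
DIC = [CO2*]/α₀ = 2.466×10^-4 / 0.06966 = 3.54 mmol/kg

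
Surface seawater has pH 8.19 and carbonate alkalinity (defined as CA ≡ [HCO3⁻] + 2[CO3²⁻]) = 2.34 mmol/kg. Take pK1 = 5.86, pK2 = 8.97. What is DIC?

DIC = 2.06 mmol/kg

CA = [HCO3⁻] + 2[CO3²⁻] = (α₁ + 2α₂)·DIC
At pH 8.19: [H⁺]/K1 = 10^-2.33 = 0.0046774, K2/[H⁺] = 10^-0.78 = 0.16596
α₁ = 1/(1 + 0.0046774 + 0.16596) = 1/1.1706 = 0.8542; α₂ = α₁·K2/[H⁺] = 0.1418
α₁ + 2α₂ = 1.1378
DIC = CA / (α₁ + 2α₂) = 2.34 / 1.1378 = 2.06 mmol/kg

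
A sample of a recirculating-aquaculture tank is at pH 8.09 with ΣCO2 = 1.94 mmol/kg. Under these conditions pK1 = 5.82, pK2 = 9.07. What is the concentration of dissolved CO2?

[CO2*] = 9.39 μmol/kg

α₀ = 1 / (1 + K1/[H⁺] + K1K2/[H⁺]²) = 1 / (1 + 10^+2.27 + 10^+1.29)
   = 1 / (1 + 186.21 + 19.498) = 1/206.71 = 0.004838
[CO2*] = α₀ × DIC = 0.004838 × 1.94 = 0.00939 mmol/kg = 9.39 μmol/kg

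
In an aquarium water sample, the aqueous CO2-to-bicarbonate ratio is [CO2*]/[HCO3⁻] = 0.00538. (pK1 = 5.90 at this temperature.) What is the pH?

pH = 8.17

From K1 = [H⁺][HCO3⁻]/[CO2*]:  pH = pK1 − log₁₀([CO2*]/[HCO3⁻])
log₁₀(0.00538) = -2.269
pH = 5.90 − (-2.269) = 8.17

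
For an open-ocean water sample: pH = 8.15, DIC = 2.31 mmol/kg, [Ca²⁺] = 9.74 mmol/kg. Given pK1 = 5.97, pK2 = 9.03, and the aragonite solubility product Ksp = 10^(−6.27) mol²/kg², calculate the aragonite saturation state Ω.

α₂ = 1 / (1 + [H⁺]/K2 + [H⁺]²/(K1K2)) = 1 / (1 + 10^+0.88 + 10^-1.30)
   = 1 / (1 + 7.5858 + 0.050119) = 1/8.6359 = 0.1158
[CO3²⁻] = α₂ × DIC = 0.1158 × 2.31 = 0.2675 mmol/kg
Ksp = 10^(−6.27) = 5.370×10^-7
Ω = [Ca²⁺][CO3²⁻]/Ksp = (9.74×10^-3)(2.675×10^-4) / 5.370×10^-7 = 4.85

Ω = 4.85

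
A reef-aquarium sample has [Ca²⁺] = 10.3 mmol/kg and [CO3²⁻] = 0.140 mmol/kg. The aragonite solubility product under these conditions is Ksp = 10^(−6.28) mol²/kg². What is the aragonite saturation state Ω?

Ksp = 10^(−6.28) = 5.248×10^-7
Ω = [Ca²⁺][CO3²⁻]/Ksp = (10.3×10^-3)(0.140×10^-3) / 5.248×10^-7 = 2.75

Ω = 2.75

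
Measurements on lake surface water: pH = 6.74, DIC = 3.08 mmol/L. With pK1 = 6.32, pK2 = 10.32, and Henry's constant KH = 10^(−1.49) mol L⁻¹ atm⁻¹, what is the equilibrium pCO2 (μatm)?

pCO2 = 2.62×10^4 μatm

α₀ = 1 / (1 + K1/[H⁺] + K1K2/[H⁺]²) = 1 / (1 + 10^+0.42 + 10^-3.16)
   = 1 / (1 + 2.6303 + 0.00069183) = 1/3.6310 = 0.2754
[CO2*] = α₀ × DIC = 0.2754 × 3.08 = 0.8483 mmol/L
pCO2 = [CO2*]/KH = 8.483×10^-4 / 3.236×10^-2 = 2.62×10^4 μatm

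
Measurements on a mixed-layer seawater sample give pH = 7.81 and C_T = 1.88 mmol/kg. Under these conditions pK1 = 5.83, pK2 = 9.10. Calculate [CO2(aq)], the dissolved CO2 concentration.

α₀ = 1 / (1 + K1/[H⁺] + K1K2/[H⁺]²) = 1 / (1 + 10^+1.98 + 10^+0.69)
   = 1 / (1 + 95.499 + 4.8978) = 1/101.40 = 0.009862
[CO2*] = α₀ × DIC = 0.009862 × 1.88 = 0.0185 mmol/kg = 18.5 μmol/kg

[CO2*] = 18.5 μmol/kg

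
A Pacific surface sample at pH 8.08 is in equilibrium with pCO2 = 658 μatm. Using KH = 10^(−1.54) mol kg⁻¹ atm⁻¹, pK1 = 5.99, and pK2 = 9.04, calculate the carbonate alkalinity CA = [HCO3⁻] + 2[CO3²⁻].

[CO2*] = KH · pCO2 = 10^(−1.54) × 658×10^-6 = 1.898×10^-5 mol/kg
α₀ = 1/(1 + K1/[H⁺] + K1K2/[H⁺]²) = 1/(1 + 10^+2.09 + 10^+1.13) = 0.007272
DIC = [CO2*]/α₀ = 1.898×10^-5 / 0.007272 = 2.610 mmol/kg
CA = (α₁ + 2α₂)·DIC = (0.8946 + 2×0.09809) × 2.610 = 2.85 mmol/kg

CA = 2.85 mmol/kg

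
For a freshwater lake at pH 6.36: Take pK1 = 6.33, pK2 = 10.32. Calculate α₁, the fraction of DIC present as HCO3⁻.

α₁ = 1 / (1 + [H⁺]/K1 + K2/[H⁺]) = 1 / (1 + 10^-0.03 + 10^-3.96)
   = 1 / (1 + 0.93325 + 0.00010965) = 1/1.9334 = 0.5172

α₁ = 0.517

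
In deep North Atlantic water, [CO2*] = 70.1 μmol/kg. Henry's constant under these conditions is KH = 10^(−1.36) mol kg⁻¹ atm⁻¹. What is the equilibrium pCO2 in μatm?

KH = 10^(−1.36) = 4.365×10^-2 mol kg⁻¹ atm⁻¹
pCO2 = [CO2*]/KH = 70.1×10^-6 / 4.365×10^-2 = 1.61×10^-3 atm = 1610 μatm

pCO2 = 1610 μatm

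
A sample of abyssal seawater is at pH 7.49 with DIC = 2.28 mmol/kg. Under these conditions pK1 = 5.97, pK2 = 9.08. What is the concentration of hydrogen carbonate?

[HCO3⁻] = 2.16 mmol/kg

α₁ = 1 / (1 + [H⁺]/K1 + K2/[H⁺]) = 1 / (1 + 10^-1.52 + 10^-1.59)
   = 1 / (1 + 0.030200 + 0.025704) = 1/1.0559 = 0.9471
[HCO3⁻] = α₁ × DIC = 0.9471 × 2.28 = 2.16 mmol/kg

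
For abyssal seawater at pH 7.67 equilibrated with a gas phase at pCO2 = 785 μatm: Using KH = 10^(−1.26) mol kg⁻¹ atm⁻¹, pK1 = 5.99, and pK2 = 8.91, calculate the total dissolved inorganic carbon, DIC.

DIC = 2.23 mmol/kg

[CO2*] = KH · pCO2 = 10^(−1.26) × 785×10^-6 = 4.314×10^-5 mol/kg
α₀ = 1/(1 + K1/[H⁺] + K1K2/[H⁺]²) = 1/(1 + 10^+1.68 + 10^+0.44) = 0.01937
DIC = [CO2*]/α₀ = 4.314×10^-5 / 0.01937 = 2.23 mmol/kg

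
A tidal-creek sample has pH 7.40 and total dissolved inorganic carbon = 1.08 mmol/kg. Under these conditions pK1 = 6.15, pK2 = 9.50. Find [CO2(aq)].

[CO2*] = 0.0571 mmol/kg

α₀ = 1 / (1 + K1/[H⁺] + K1K2/[H⁺]²) = 1 / (1 + 10^+1.25 + 10^-0.85)
   = 1 / (1 + 17.783 + 0.14125) = 1/18.924 = 0.05284
[CO2*] = α₀ × DIC = 0.05284 × 1.08 = 0.0571 mmol/kg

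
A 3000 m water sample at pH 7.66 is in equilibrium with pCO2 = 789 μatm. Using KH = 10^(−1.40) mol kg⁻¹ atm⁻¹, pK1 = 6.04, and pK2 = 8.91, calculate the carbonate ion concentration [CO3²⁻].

[CO3²⁻] = 0.0736 mmol/kg

[CO2*] = KH · pCO2 = 10^(−1.40) × 789×10^-6 = 3.141×10^-5 mol/kg
α₀ = 1/(1 + K1/[H⁺] + K1K2/[H⁺]²) = 1/(1 + 10^+1.62 + 10^+0.37) = 0.02221
DIC = [CO2*]/α₀ = 3.141×10^-5 / 0.02221 = 1.414 mmol/kg
[CO3²⁻] = α₂·DIC; α₂ = 0.05206, so [CO3²⁻] = 0.05206 × 1.414 = 0.0736 mmol/kg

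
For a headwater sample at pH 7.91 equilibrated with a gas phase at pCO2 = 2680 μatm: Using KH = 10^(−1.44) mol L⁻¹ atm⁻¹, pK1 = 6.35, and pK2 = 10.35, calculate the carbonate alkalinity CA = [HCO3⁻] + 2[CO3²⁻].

CA = 3.56 mmol/L

[CO2*] = KH · pCO2 = 10^(−1.44) × 2680×10^-6 = 9.730×10^-5 mol/L
α₀ = 1/(1 + K1/[H⁺] + K1K2/[H⁺]²) = 1/(1 + 10^+1.56 + 10^-0.88) = 0.02671
DIC = [CO2*]/α₀ = 9.730×10^-5 / 0.02671 = 3.643 mmol/L
CA = (α₁ + 2α₂)·DIC = (0.9698 + 2×0.003521) × 3.643 = 3.56 mmol/L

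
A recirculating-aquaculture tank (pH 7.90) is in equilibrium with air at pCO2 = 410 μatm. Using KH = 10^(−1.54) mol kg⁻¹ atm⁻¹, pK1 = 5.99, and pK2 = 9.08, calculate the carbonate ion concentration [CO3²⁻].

[CO3²⁻] = 0.0635 mmol/kg

[CO2*] = KH · pCO2 = 10^(−1.54) × 410×10^-6 = 1.182×10^-5 mol/kg
α₀ = 1/(1 + K1/[H⁺] + K1K2/[H⁺]²) = 1/(1 + 10^+1.91 + 10^+0.73) = 0.01141
DIC = [CO2*]/α₀ = 1.182×10^-5 / 0.01141 = 1.036 mmol/kg
[CO3²⁻] = α₂·DIC; α₂ = 0.06127, so [CO3²⁻] = 0.06127 × 1.036 = 0.0635 mmol/kg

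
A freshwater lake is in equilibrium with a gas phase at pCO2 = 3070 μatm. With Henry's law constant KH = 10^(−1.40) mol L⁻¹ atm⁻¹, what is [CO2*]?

KH = 10^(−1.40) = 3.981×10^-2 mol L⁻¹ atm⁻¹
[CO2*] = KH · pCO2 = 3.981×10^-2 × 3070×10^-6 atm = 1.22×10^-4 mol/L

[CO2*] = 122 μmol/L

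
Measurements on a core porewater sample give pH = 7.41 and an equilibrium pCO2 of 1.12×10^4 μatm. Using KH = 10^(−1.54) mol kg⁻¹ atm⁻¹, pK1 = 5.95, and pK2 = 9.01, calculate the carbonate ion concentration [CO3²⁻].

[CO2*] = KH · pCO2 = 10^(−1.54) × 1.12×10^4×10^-6 = 3.230×10^-4 mol/kg
α₀ = 1/(1 + K1/[H⁺] + K1K2/[H⁺]²) = 1/(1 + 10^+1.46 + 10^-0.14) = 0.03272
DIC = [CO2*]/α₀ = 3.230×10^-4 / 0.03272 = 9.873 mmol/kg
[CO3²⁻] = α₂·DIC; α₂ = 0.02370, so [CO3²⁻] = 0.02370 × 9.873 = 0.234 mmol/kg

[CO3²⁻] = 0.234 mmol/kg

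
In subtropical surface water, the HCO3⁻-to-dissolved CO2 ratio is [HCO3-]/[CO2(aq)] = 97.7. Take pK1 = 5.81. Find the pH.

From K1 = [H⁺][HCO3-]/[CO2(aq)]:  pH = pK1 + log₁₀([HCO3-]/[CO2(aq)])
log₁₀(97.7) = +1.990
pH = 5.81 + (+1.990) = 7.80

pH = 7.80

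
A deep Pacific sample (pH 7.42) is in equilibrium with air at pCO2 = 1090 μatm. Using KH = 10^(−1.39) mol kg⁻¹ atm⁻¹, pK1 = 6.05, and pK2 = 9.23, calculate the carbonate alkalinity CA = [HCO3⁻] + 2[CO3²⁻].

CA = 1.07 mmol/kg

[CO2*] = KH · pCO2 = 10^(−1.39) × 1090×10^-6 = 4.440×10^-5 mol/kg
α₀ = 1/(1 + K1/[H⁺] + K1K2/[H⁺]²) = 1/(1 + 10^+1.37 + 10^-0.44) = 0.04031
DIC = [CO2*]/α₀ = 4.440×10^-5 / 0.04031 = 1.101 mmol/kg
CA = (α₁ + 2α₂)·DIC = (0.9450 + 2×0.01464) × 1.101 = 1.07 mmol/kg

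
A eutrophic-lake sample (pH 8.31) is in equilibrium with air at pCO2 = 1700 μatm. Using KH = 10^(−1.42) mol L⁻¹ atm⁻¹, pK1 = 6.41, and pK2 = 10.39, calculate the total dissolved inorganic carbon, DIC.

[CO2*] = KH · pCO2 = 10^(−1.42) × 1700×10^-6 = 6.463×10^-5 mol/L
α₀ = 1/(1 + K1/[H⁺] + K1K2/[H⁺]²) = 1/(1 + 10^+1.90 + 10^-0.18) = 0.01233
DIC = [CO2*]/α₀ = 6.463×10^-5 / 0.01233 = 5.24 mmol/L

DIC = 5.24 mmol/L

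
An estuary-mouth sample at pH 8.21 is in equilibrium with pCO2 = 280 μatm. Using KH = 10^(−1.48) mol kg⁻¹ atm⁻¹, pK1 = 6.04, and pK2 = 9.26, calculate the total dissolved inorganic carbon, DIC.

DIC = 1.50 mmol/kg

[CO2*] = KH · pCO2 = 10^(−1.48) × 280×10^-6 = 9.272×10^-6 mol/kg
α₀ = 1/(1 + K1/[H⁺] + K1K2/[H⁺]²) = 1/(1 + 10^+2.17 + 10^+1.12) = 0.006169
DIC = [CO2*]/α₀ = 9.272×10^-6 / 0.006169 = 1.50 mmol/kg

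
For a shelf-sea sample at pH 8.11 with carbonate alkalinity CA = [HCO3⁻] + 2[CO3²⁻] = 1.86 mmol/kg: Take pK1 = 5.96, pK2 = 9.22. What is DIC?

DIC = 1.75 mmol/kg

CA = [HCO3⁻] + 2[CO3²⁻] = (α₁ + 2α₂)·DIC
At pH 8.11: [H⁺]/K1 = 10^-2.15 = 0.0070795, K2/[H⁺] = 10^-1.11 = 0.077625
α₁ = 1/(1 + 0.0070795 + 0.077625) = 1/1.0847 = 0.9219; α₂ = α₁·K2/[H⁺] = 0.07156
α₁ + 2α₂ = 1.0650
DIC = CA / (α₁ + 2α₂) = 1.86 / 1.0650 = 1.75 mmol/kg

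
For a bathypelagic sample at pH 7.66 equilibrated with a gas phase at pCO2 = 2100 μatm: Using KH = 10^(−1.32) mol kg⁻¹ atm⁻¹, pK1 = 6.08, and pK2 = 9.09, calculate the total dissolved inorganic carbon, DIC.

[CO2*] = KH · pCO2 = 10^(−1.32) × 2100×10^-6 = 1.005×10^-4 mol/kg
α₀ = 1/(1 + K1/[H⁺] + K1K2/[H⁺]²) = 1/(1 + 10^+1.58 + 10^+0.15) = 0.02473
DIC = [CO2*]/α₀ = 1.005×10^-4 / 0.02473 = 4.06 mmol/kg

DIC = 4.06 mmol/kg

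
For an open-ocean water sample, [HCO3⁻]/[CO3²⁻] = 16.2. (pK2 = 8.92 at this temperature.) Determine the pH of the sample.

From K2 = [H⁺][CO3²⁻]/[HCO3⁻]:  pH = pK2 − log₁₀([HCO3⁻]/[CO3²⁻])
log₁₀(16.2) = +1.210
pH = 8.92 − (+1.210) = 7.71

pH = 7.71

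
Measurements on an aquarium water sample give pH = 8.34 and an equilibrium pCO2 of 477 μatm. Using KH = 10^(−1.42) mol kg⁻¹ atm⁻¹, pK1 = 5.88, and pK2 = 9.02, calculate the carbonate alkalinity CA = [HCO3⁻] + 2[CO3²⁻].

CA = 7.42 mmol/kg

[CO2*] = KH · pCO2 = 10^(−1.42) × 477×10^-6 = 1.814×10^-5 mol/kg
α₀ = 1/(1 + K1/[H⁺] + K1K2/[H⁺]²) = 1/(1 + 10^+2.46 + 10^+1.78) = 0.002860
DIC = [CO2*]/α₀ = 1.814×10^-5 / 0.002860 = 6.341 mmol/kg
CA = (α₁ + 2α₂)·DIC = (0.8248 + 2×0.1723) × 6.341 = 7.42 mmol/kg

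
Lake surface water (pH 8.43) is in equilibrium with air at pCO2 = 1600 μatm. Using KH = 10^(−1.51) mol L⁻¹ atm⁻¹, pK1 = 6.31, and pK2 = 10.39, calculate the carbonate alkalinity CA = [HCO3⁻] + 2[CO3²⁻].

[CO2*] = KH · pCO2 = 10^(−1.51) × 1600×10^-6 = 4.944×10^-5 mol/L
α₀ = 1/(1 + K1/[H⁺] + K1K2/[H⁺]²) = 1/(1 + 10^+2.12 + 10^+0.16) = 0.007448
DIC = [CO2*]/α₀ = 4.944×10^-5 / 0.007448 = 6.639 mmol/L
CA = (α₁ + 2α₂)·DIC = (0.9818 + 2×0.01077) × 6.639 = 6.66 mmol/L

CA = 6.66 mmol/L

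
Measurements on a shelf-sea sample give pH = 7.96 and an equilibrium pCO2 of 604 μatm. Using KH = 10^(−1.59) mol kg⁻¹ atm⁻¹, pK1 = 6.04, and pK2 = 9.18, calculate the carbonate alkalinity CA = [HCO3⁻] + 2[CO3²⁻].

[CO2*] = KH · pCO2 = 10^(−1.59) × 604×10^-6 = 1.553×10^-5 mol/kg
α₀ = 1/(1 + K1/[H⁺] + K1K2/[H⁺]²) = 1/(1 + 10^+1.92 + 10^+0.70) = 0.01121
DIC = [CO2*]/α₀ = 1.553×10^-5 / 0.01121 = 1.385 mmol/kg
CA = (α₁ + 2α₂)·DIC = (0.9326 + 2×0.05619) × 1.385 = 1.45 mmol/kg

CA = 1.45 mmol/kg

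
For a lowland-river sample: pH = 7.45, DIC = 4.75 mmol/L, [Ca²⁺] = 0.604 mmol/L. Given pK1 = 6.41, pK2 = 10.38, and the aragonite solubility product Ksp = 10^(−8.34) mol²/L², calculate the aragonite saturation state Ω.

α₂ = 1 / (1 + [H⁺]/K2 + [H⁺]²/(K1K2)) = 1 / (1 + 10^+2.93 + 10^+1.89)
   = 1 / (1 + 851.14 + 77.625) = 1/929.76 = 0.001076
[CO3²⁻] = α₂ × DIC = 0.001076 × 4.75 = 0.005109 mmol/L = 5.109 μmol/L
Ksp = 10^(−8.34) = 4.571×10^-9
Ω = [Ca²⁺][CO3²⁻]/Ksp = (0.604×10^-3)(5.109×10^-6) / 4.571×10^-9 = 0.675

Ω = 0.675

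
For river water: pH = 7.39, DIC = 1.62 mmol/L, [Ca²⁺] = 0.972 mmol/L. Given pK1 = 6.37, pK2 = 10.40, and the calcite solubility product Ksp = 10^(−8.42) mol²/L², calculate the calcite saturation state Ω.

α₂ = 1 / (1 + [H⁺]/K2 + [H⁺]²/(K1K2)) = 1 / (1 + 10^+3.01 + 10^+1.99)
   = 1 / (1 + 1023.3 + 97.724) = 1/1122.0 = 0.0008913
[CO3²⁻] = α₂ × DIC = 0.0008913 × 1.62 = 0.001444 mmol/L = 1.444 μmol/L
Ksp = 10^(−8.42) = 3.802×10^-9
Ω = [Ca²⁺][CO3²⁻]/Ksp = (0.972×10^-3)(1.444×10^-6) / 3.802×10^-9 = 0.369

Ω = 0.369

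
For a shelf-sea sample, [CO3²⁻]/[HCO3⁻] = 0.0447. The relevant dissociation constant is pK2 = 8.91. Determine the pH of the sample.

From K2 = [H⁺][CO3²⁻]/[HCO3⁻]:  pH = pK2 + log₁₀([CO3²⁻]/[HCO3⁻])
log₁₀(0.0447) = -1.350
pH = 8.91 + (-1.350) = 7.56

pH = 7.56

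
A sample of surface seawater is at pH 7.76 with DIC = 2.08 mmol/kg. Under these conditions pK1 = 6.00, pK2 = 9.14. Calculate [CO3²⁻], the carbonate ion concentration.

[CO3²⁻] = 0.0819 mmol/kg

α₂ = 1 / (1 + [H⁺]/K2 + [H⁺]²/(K1K2)) = 1 / (1 + 10^+1.38 + 10^-0.38)
   = 1 / (1 + 23.988 + 0.41687) = 1/25.405 = 0.03936
[CO3²⁻] = α₂ × DIC = 0.03936 × 2.08 = 0.0819 mmol/kg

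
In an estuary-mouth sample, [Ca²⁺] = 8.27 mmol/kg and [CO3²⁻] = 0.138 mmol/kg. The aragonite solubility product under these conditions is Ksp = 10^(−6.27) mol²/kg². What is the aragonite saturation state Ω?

Ksp = 10^(−6.27) = 5.370×10^-7
Ω = [Ca²⁺][CO3²⁻]/Ksp = (8.27×10^-3)(0.138×10^-3) / 5.370×10^-7 = 2.13

Ω = 2.13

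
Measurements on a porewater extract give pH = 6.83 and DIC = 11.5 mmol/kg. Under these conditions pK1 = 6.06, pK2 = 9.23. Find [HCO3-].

[HCO3⁻] = 9.80 mmol/kg

α₁ = 1 / (1 + [H⁺]/K1 + K2/[H⁺]) = 1 / (1 + 10^-0.77 + 10^-2.40)
   = 1 / (1 + 0.16982 + 0.0039811) = 1/1.1738 = 0.8519
[HCO3⁻] = α₁ × DIC = 0.8519 × 11.5 = 9.80 mmol/kg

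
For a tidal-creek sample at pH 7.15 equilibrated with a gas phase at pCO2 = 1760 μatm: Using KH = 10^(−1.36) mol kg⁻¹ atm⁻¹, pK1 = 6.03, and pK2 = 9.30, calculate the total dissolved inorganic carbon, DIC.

[CO2*] = KH · pCO2 = 10^(−1.36) × 1760×10^-6 = 7.683×10^-5 mol/kg
α₀ = 1/(1 + K1/[H⁺] + K1K2/[H⁺]²) = 1/(1 + 10^+1.12 + 10^-1.03) = 0.07005
DIC = [CO2*]/α₀ = 7.683×10^-5 / 0.07005 = 1.10 mmol/kg

DIC = 1.10 mmol/kg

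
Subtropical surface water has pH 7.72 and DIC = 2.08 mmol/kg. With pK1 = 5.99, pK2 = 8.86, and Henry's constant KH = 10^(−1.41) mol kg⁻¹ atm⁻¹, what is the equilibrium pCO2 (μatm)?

pCO2 = 912 μatm

α₀ = 1 / (1 + K1/[H⁺] + K1K2/[H⁺]²) = 1 / (1 + 10^+1.73 + 10^+0.59)
   = 1 / (1 + 53.703 + 3.8905) = 1/58.594 = 0.01707
[CO2*] = α₀ × DIC = 0.01707 × 2.08 = 0.03550 mmol/kg
pCO2 = [CO2*]/KH = 3.550×10^-5 / 3.890×10^-2 = 912 μatm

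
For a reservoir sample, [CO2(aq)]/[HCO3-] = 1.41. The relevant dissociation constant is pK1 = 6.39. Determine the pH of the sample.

From K1 = [H⁺][HCO3-]/[CO2(aq)]:  pH = pK1 − log₁₀([CO2(aq)]/[HCO3-])
log₁₀(1.41) = +0.149
pH = 6.39 − (+0.149) = 6.24

pH = 6.24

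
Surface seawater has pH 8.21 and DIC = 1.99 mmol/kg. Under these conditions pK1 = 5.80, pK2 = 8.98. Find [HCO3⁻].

[HCO3⁻] = 1.70 mmol/kg

α₁ = 1 / (1 + [H⁺]/K1 + K2/[H⁺]) = 1 / (1 + 10^-2.41 + 10^-0.77)
   = 1 / (1 + 0.0038905 + 0.16982) = 1/1.1737 = 0.8520
[HCO3⁻] = α₁ × DIC = 0.8520 × 1.99 = 1.70 mmol/kg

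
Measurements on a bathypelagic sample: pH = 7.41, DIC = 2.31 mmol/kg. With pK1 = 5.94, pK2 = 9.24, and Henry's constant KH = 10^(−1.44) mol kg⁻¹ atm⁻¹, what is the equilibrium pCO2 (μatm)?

α₀ = 1 / (1 + K1/[H⁺] + K1K2/[H⁺]²) = 1 / (1 + 10^+1.47 + 10^-0.36)
   = 1 / (1 + 29.512 + 0.43652) = 1/30.949 = 0.03231
[CO2*] = α₀ × DIC = 0.03231 × 2.31 = 0.07464 mmol/kg
pCO2 = [CO2*]/KH = 7.464×10^-5 / 3.631×10^-2 = 2060 μatm

pCO2 = 2060 μatm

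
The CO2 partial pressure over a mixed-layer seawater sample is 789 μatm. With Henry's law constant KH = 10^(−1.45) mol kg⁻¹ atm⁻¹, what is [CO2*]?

KH = 10^(−1.45) = 3.548×10^-2 mol kg⁻¹ atm⁻¹
[CO2*] = KH · pCO2 = 3.548×10^-2 × 789×10^-6 atm = 2.80×10^-5 mol/kg

[CO2*] = 28.0 μmol/kg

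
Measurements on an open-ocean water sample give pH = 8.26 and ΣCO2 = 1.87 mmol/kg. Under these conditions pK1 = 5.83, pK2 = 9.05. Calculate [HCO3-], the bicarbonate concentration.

α₁ = 1 / (1 + [H⁺]/K1 + K2/[H⁺]) = 1 / (1 + 10^-2.43 + 10^-0.79)
   = 1 / (1 + 0.0037154 + 0.16218) = 1/1.1659 = 0.8577
[HCO3⁻] = α₁ × DIC = 0.8577 × 1.87 = 1.60 mmol/kg

[HCO3⁻] = 1.60 mmol/kg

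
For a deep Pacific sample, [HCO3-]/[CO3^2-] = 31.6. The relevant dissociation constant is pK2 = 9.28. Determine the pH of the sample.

From K2 = [H⁺][CO3^2-]/[HCO3-]:  pH = pK2 − log₁₀([HCO3-]/[CO3^2-])
log₁₀(31.6) = +1.500
pH = 9.28 − (+1.500) = 7.78

pH = 7.78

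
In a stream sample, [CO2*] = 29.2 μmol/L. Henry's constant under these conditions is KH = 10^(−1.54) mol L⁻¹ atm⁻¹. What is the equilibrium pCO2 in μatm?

KH = 10^(−1.54) = 2.884×10^-2 mol L⁻¹ atm⁻¹
pCO2 = [CO2*]/KH = 29.2×10^-6 / 2.884×10^-2 = 1.01×10^-3 atm = 1010 μatm

pCO2 = 1010 μatm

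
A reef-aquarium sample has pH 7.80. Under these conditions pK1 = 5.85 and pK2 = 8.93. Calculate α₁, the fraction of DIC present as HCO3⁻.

α₁ = 1 / (1 + [H⁺]/K1 + K2/[H⁺]) = 1 / (1 + 10^-1.95 + 10^-1.13)
   = 1 / (1 + 0.011220 + 0.074131) = 1/1.0854 = 0.9214

α₁ = 0.921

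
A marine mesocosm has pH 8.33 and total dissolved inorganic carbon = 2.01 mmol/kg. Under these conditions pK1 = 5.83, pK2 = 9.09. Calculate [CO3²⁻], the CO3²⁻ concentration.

α₂ = 1 / (1 + [H⁺]/K2 + [H⁺]²/(K1K2)) = 1 / (1 + 10^+0.76 + 10^-1.74)
   = 1 / (1 + 5.7544 + 0.018197) = 1/6.7726 = 0.1477
[CO3²⁻] = α₂ × DIC = 0.1477 × 2.01 = 0.297 mmol/kg

[CO3²⁻] = 0.297 mmol/kg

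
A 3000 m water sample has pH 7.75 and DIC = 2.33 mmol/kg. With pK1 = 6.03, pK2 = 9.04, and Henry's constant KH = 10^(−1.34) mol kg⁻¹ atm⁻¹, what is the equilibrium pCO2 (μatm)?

α₀ = 1 / (1 + K1/[H⁺] + K1K2/[H⁺]²) = 1 / (1 + 10^+1.72 + 10^+0.43)
   = 1 / (1 + 52.481 + 2.6915) = 1/56.172 = 0.01780
[CO2*] = α₀ × DIC = 0.01780 × 2.33 = 0.04148 mmol/kg
pCO2 = [CO2*]/KH = 4.148×10^-5 / 4.571×10^-2 = 907 μatm

pCO2 = 907 μatm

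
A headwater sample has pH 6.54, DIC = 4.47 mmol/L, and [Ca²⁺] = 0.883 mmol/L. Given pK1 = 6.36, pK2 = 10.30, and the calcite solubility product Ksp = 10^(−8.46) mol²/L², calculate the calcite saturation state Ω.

Ω = 0.119

α₂ = 1 / (1 + [H⁺]/K2 + [H⁺]²/(K1K2)) = 1 / (1 + 10^+3.76 + 10^+3.58)
   = 1 / (1 + 5754.4 + 3801.9) = 1/9557.3 = 0.0001046
[CO3²⁻] = α₂ × DIC = 0.0001046 × 4.47 = 0.0004677 mmol/L = 0.4677 μmol/L
Ksp = 10^(−8.46) = 3.467×10^-9
Ω = [Ca²⁺][CO3²⁻]/Ksp = (0.883×10^-3)(4.677×10^-7) / 3.467×10^-9 = 0.119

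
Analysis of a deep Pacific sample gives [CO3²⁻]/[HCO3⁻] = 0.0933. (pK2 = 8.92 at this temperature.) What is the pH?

From K2 = [H⁺][CO3²⁻]/[HCO3⁻]:  pH = pK2 + log₁₀([CO3²⁻]/[HCO3⁻])
log₁₀(0.0933) = -1.030
pH = 8.92 + (-1.030) = 7.89

pH = 7.89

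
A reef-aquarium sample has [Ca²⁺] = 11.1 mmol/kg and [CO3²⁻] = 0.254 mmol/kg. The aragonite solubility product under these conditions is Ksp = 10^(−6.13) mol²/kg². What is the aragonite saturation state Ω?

Ω = 3.80

Ksp = 10^(−6.13) = 7.413×10^-7
Ω = [Ca²⁺][CO3²⁻]/Ksp = (11.1×10^-3)(0.254×10^-3) / 7.413×10^-7 = 3.80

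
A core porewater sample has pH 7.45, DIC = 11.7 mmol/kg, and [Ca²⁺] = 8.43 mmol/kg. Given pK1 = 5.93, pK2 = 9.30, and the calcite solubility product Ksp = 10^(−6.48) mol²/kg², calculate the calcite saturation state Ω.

α₂ = 1 / (1 + [H⁺]/K2 + [H⁺]²/(K1K2)) = 1 / (1 + 10^+1.85 + 10^+0.33)
   = 1 / (1 + 70.795 + 2.1380) = 1/73.933 = 0.01353
[CO3²⁻] = α₂ × DIC = 0.01353 × 11.7 = 0.1583 mmol/kg
Ksp = 10^(−6.48) = 3.311×10^-7
Ω = [Ca²⁺][CO3²⁻]/Ksp = (8.43×10^-3)(1.583×10^-4) / 3.311×10^-7 = 4.03

Ω = 4.03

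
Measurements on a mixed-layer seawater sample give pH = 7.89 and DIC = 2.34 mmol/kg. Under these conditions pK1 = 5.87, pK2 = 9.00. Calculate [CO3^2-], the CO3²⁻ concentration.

[CO3²⁻] = 0.167 mmol/kg

α₂ = 1 / (1 + [H⁺]/K2 + [H⁺]²/(K1K2)) = 1 / (1 + 10^+1.11 + 10^-0.91)
   = 1 / (1 + 12.882 + 0.12303) = 1/14.006 = 0.07140
[CO3²⁻] = α₂ × DIC = 0.07140 × 2.34 = 0.167 mmol/kg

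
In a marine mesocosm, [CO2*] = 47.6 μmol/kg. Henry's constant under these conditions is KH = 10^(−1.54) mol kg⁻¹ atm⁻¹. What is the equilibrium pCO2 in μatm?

pCO2 = 1650 μatm

KH = 10^(−1.54) = 2.884×10^-2 mol kg⁻¹ atm⁻¹
pCO2 = [CO2*]/KH = 47.6×10^-6 / 2.884×10^-2 = 1.65×10^-3 atm = 1650 μatm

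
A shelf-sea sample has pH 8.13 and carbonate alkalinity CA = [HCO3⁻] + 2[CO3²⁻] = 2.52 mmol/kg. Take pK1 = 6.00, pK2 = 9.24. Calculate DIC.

DIC = 2.37 mmol/kg

CA = [HCO3⁻] + 2[CO3²⁻] = (α₁ + 2α₂)·DIC
At pH 8.13: [H⁺]/K1 = 10^-2.13 = 0.0074131, K2/[H⁺] = 10^-1.11 = 0.077625
α₁ = 1/(1 + 0.0074131 + 0.077625) = 1/1.0850 = 0.9216; α₂ = α₁·K2/[H⁺] = 0.07154
α₁ + 2α₂ = 1.0647
DIC = CA / (α₁ + 2α₂) = 2.52 / 1.0647 = 2.37 mmol/kg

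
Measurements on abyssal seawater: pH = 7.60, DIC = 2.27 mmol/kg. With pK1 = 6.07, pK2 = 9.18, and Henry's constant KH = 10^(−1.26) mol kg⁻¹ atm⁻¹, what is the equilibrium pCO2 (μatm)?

α₀ = 1 / (1 + K1/[H⁺] + K1K2/[H⁺]²) = 1 / (1 + 10^+1.53 + 10^-0.05)
   = 1 / (1 + 33.884 + 0.89125) = 1/35.776 = 0.02795
[CO2*] = α₀ × DIC = 0.02795 × 2.27 = 0.06345 mmol/kg
pCO2 = [CO2*]/KH = 6.345×10^-5 / 5.495×10^-2 = 1150 μatm

pCO2 = 1150 μatm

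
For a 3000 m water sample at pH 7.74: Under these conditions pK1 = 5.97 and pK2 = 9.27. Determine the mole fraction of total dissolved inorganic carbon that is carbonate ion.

α₂ = 0.0282

α₂ = 1 / (1 + [H⁺]/K2 + [H⁺]²/(K1K2)) = 1 / (1 + 10^+1.53 + 10^-0.24)
   = 1 / (1 + 33.884 + 0.57544) = 1/35.460 = 0.02820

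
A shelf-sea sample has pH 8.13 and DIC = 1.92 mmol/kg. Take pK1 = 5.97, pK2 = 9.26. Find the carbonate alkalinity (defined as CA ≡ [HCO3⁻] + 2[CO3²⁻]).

CA = [HCO3⁻] + 2[CO3²⁻] = (α₁ + 2α₂)·DIC
At pH 8.13: [H⁺]/K1 = 10^-2.16 = 0.0069183, K2/[H⁺] = 10^-1.13 = 0.074131
α₁ = 1/(1 + 0.0069183 + 0.074131) = 1/1.0810 = 0.9250; α₂ = α₁·K2/[H⁺] = 0.06857
α₁ + 2α₂ = 1.0622
CA = 1.0622 × 1.92 = 2.04 mmol/kg

CA = 2.04 mmol/kg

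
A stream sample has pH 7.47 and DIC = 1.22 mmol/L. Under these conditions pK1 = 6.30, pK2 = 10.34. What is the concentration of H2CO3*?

α₀ = 1 / (1 + K1/[H⁺] + K1K2/[H⁺]²) = 1 / (1 + 10^+1.17 + 10^-1.70)
   = 1 / (1 + 14.791 + 0.019953) = 1/15.811 = 0.06325
[CO2*] = α₀ × DIC = 0.06325 × 1.22 = 0.0772 mmol/L

[CO2*] = 0.0772 mmol/L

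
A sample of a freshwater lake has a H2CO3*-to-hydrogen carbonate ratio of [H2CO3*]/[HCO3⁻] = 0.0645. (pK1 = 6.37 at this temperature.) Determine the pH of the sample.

pH = 7.56

From K1 = [H⁺][HCO3⁻]/[H2CO3*]:  pH = pK1 − log₁₀([H2CO3*]/[HCO3⁻])
log₁₀(0.0645) = -1.190
pH = 6.37 − (-1.190) = 7.56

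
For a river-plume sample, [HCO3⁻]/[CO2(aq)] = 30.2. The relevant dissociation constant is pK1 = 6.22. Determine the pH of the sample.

pH = 7.70

From K1 = [H⁺][HCO3⁻]/[CO2(aq)]:  pH = pK1 + log₁₀([HCO3⁻]/[CO2(aq)])
log₁₀(30.2) = +1.480
pH = 6.22 + (+1.480) = 7.70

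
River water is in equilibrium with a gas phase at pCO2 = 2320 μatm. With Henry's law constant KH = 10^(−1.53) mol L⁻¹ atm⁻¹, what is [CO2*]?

KH = 10^(−1.53) = 2.951×10^-2 mol L⁻¹ atm⁻¹
[CO2*] = KH · pCO2 = 2.951×10^-2 × 2320×10^-6 atm = 6.85×10^-5 mol/L

[CO2*] = 68.5 μmol/L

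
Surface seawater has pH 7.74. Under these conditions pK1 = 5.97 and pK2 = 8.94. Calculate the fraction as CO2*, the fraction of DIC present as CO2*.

α₀ = 0.0157

α₀ = 1 / (1 + K1/[H⁺] + K1K2/[H⁺]²) = 1 / (1 + 10^+1.77 + 10^+0.57)
   = 1 / (1 + 58.884 + 3.7154) = 1/63.600 = 0.01572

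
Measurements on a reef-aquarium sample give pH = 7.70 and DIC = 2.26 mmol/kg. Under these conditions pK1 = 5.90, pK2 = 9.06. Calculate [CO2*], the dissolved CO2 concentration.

[CO2*] = 0.0338 mmol/kg

α₀ = 1 / (1 + K1/[H⁺] + K1K2/[H⁺]²) = 1 / (1 + 10^+1.80 + 10^+0.44)
   = 1 / (1 + 63.096 + 2.7542) = 1/66.850 = 0.01496
[CO2*] = α₀ × DIC = 0.01496 × 2.26 = 0.0338 mmol/kg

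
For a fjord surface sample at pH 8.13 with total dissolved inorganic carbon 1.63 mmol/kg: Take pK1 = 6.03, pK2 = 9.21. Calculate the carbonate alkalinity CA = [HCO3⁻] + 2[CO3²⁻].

CA = [HCO3⁻] + 2[CO3²⁻] = (α₁ + 2α₂)·DIC
At pH 8.13: [H⁺]/K1 = 10^-2.10 = 0.0079433, K2/[H⁺] = 10^-1.08 = 0.083176
α₁ = 1/(1 + 0.0079433 + 0.083176) = 1/1.0911 = 0.9165; α₂ = α₁·K2/[H⁺] = 0.07623
α₁ + 2α₂ = 1.0690
CA = 1.0690 × 1.63 = 1.74 mmol/kg

CA = 1.74 mmol/kg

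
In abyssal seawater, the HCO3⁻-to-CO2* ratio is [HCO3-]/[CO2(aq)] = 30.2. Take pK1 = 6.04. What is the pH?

pH = 7.52

From K1 = [H⁺][HCO3-]/[CO2(aq)]:  pH = pK1 + log₁₀([HCO3-]/[CO2(aq)])
log₁₀(30.2) = +1.480
pH = 6.04 + (+1.480) = 7.52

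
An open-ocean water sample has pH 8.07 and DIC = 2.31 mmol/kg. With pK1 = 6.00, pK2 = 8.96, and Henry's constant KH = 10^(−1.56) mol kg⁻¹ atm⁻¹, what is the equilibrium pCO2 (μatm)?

pCO2 = 628 μatm

α₀ = 1 / (1 + K1/[H⁺] + K1K2/[H⁺]²) = 1 / (1 + 10^+2.07 + 10^+1.18)
   = 1 / (1 + 117.49 + 15.136) = 1/133.63 = 0.007484
[CO2*] = α₀ × DIC = 0.007484 × 2.31 = 0.01729 mmol/kg = 17.29 μmol/kg
pCO2 = [CO2*]/KH = 1.729×10^-5 / 2.754×10^-2 = 628 μatm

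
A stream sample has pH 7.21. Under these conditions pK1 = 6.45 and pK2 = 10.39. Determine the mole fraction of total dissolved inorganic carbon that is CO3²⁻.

α₂ = 0.000563

α₂ = 1 / (1 + [H⁺]/K2 + [H⁺]²/(K1K2)) = 1 / (1 + 10^+3.18 + 10^+2.42)
   = 1 / (1 + 1513.6 + 263.03) = 1/1777.6 = 0.0005626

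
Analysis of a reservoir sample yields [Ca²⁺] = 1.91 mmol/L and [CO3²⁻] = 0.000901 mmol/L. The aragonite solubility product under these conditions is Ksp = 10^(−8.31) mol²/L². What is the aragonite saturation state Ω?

Ksp = 10^(−8.31) = 4.898×10^-9
Ω = [Ca²⁺][CO3²⁻]/Ksp = (1.91×10^-3)(0.000901×10^-3) / 4.898×10^-9 = 0.351

Ω = 0.351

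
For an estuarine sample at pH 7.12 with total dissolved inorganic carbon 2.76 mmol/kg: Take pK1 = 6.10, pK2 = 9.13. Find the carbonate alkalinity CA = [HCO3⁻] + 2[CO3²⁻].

CA = [HCO3⁻] + 2[CO3²⁻] = (α₁ + 2α₂)·DIC
At pH 7.12: [H⁺]/K1 = 10^-1.02 = 0.095499, K2/[H⁺] = 10^-2.01 = 0.0097724
α₁ = 1/(1 + 0.095499 + 0.0097724) = 1/1.1053 = 0.9048; α₂ = α₁·K2/[H⁺] = 0.008842
α₁ + 2α₂ = 0.9224
CA = 0.9224 × 2.76 = 2.55 mmol/kg

CA = 2.55 mmol/kg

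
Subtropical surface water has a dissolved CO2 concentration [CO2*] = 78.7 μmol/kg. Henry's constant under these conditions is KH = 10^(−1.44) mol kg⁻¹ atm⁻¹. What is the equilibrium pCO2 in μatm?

pCO2 = 2170 μatm

KH = 10^(−1.44) = 3.631×10^-2 mol kg⁻¹ atm⁻¹
pCO2 = [CO2*]/KH = 78.7×10^-6 / 3.631×10^-2 = 2.17×10^-3 atm = 2170 μatm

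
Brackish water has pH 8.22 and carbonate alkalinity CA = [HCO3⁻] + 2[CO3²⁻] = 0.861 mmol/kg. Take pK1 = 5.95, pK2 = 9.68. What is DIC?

CA = [HCO3⁻] + 2[CO3²⁻] = (α₁ + 2α₂)·DIC
At pH 8.22: [H⁺]/K1 = 10^-2.27 = 0.0053703, K2/[H⁺] = 10^-1.46 = 0.034674
α₁ = 1/(1 + 0.0053703 + 0.034674) = 1/1.0400 = 0.9615; α₂ = α₁·K2/[H⁺] = 0.03334
α₁ + 2α₂ = 1.0282
DIC = CA / (α₁ + 2α₂) = 0.861 / 1.0282 = 0.837 mmol/kg

DIC = 0.837 mmol/kg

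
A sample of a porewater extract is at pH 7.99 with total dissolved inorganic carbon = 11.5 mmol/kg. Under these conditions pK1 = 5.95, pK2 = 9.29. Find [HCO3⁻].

α₁ = 1 / (1 + [H⁺]/K1 + K2/[H⁺]) = 1 / (1 + 10^-2.04 + 10^-1.30)
   = 1 / (1 + 0.0091201 + 0.050119) = 1/1.0592 = 0.9441
[HCO3⁻] = α₁ × DIC = 0.9441 × 11.5 = 10.9 mmol/kg

[HCO3⁻] = 10.9 mmol/kg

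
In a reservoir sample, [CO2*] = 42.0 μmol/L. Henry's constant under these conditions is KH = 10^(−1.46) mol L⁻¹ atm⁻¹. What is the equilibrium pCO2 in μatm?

pCO2 = 1210 μatm

KH = 10^(−1.46) = 3.467×10^-2 mol L⁻¹ atm⁻¹
pCO2 = [CO2*]/KH = 42.0×10^-6 / 3.467×10^-2 = 1.21×10^-3 atm = 1210 μatm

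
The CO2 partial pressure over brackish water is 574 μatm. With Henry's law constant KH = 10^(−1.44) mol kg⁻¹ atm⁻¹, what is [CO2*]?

[CO2*] = 20.8 μmol/kg

KH = 10^(−1.44) = 3.631×10^-2 mol kg⁻¹ atm⁻¹
[CO2*] = KH · pCO2 = 3.631×10^-2 × 574×10^-6 atm = 2.08×10^-5 mol/kg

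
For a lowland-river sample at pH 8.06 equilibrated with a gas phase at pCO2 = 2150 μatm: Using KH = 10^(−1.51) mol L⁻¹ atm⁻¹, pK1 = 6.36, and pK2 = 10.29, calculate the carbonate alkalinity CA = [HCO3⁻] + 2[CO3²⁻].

[CO2*] = KH · pCO2 = 10^(−1.51) × 2150×10^-6 = 6.644×10^-5 mol/L
α₀ = 1/(1 + K1/[H⁺] + K1K2/[H⁺]²) = 1/(1 + 10^+1.70 + 10^-0.53) = 0.01945
DIC = [CO2*]/α₀ = 6.644×10^-5 / 0.01945 = 3.416 mmol/L
CA = (α₁ + 2α₂)·DIC = (0.9748 + 2×0.005740) × 3.416 = 3.37 mmol/L

CA = 3.37 mmol/L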